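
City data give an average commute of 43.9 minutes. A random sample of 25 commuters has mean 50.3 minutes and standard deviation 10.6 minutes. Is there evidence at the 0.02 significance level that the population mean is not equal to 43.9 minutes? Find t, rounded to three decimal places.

3.019

H0: μ = 43.9; H1: μ ≠ 43.9 (one-sample t-test, two-sided).
t = (x̄ − μ₀)/(s/√n) = (50.3 − 43.9)/(10.6/√25) = 3.019
df = n − 1 = 24
Two-sided p-value ≈ 0.006
Since p ≈ 0.006 < α = 0.02, reject H0; the evidence is statistically significant.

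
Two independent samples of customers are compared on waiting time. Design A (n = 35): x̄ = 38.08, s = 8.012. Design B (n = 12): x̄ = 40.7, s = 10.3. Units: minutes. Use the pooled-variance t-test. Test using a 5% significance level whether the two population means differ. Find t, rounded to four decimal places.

-0.9078

Let group 1 = design A, group 2 = design B. H0: μ_1 = μ_2; H1: μ_1 ≠ μ_2 (two-sample pooled-variance t-test, two-sided).
s_p² = [(35−1)·8.012² + (12−1)·10.3²]/(35+12−2) = 74.4338
t = (38.08 − 40.7)/√[74.4338·(1/35 + 1/12)] = -0.9078
df = n₁ + n₂ − 2 = 45
Two-sided p-value ≈ 0.3688
Since p ≈ 0.3688 > α = 0.05, fail to reject H0; the evidence is not statistically significant.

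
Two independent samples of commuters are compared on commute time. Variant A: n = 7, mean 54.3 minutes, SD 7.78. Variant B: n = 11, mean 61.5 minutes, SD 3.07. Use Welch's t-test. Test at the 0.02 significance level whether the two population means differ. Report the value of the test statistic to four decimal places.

Let group 1 = variant A, group 2 = variant B. H0: μ_1 = μ_2; H1: μ_1 ≠ μ_2 (Welch's two-sample t-test, two-sided).
t = (x̄_1 − x̄_2)/√(s_1²/n_1 + s_2²/n_2) = (54.3 − 61.5)/√(7.78²/7 + 3.07²/11) = -2.3355
Welch–Satterthwaite df ≈ 7.21
Two-sided p-value ≈ 0.0512
Since p ≈ 0.0512 > α = 0.02, fail to reject H0; the data do not provide sufficient evidence against H0.

-2.3355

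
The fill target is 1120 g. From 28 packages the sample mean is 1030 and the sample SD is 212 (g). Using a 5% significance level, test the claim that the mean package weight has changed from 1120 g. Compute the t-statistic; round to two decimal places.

-2.25

H0: μ = 1120; H1: μ ≠ 1120 (one-sample t-test, two-sided).
t = (x̄ − μ₀)/(s/√n) = (1030 − 1120)/(212/√28) = -2.25
df = n − 1 = 27
Two-sided p-value ≈ 0.0331
Since p ≈ 0.0331 < α = 0.05, reject H0; the evidence is statistically significant.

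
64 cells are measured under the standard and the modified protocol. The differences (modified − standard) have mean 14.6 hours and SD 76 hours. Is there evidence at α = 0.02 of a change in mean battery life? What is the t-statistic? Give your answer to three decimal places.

1.537

H0: μ_d = 0; H1: μ_d ≠ 0 (paired t-test on the differences, two-sided).
t = d̄/(s_d/√n) = 14.6/(76/√64) = 1.537
df = n − 1 = 63
Two-sided p-value ≈ 0.1293
Since p ≈ 0.1293 > α = 0.02, fail to reject H0; the data do not provide sufficient evidence against H0.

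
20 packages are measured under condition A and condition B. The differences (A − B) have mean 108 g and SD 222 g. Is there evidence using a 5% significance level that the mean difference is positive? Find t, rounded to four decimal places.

H0: μ_d = 0; H1: μ_d > 0 (paired t-test on the differences, right-tailed).
t = d̄/(s_d/√n) = 108/(222/√20) = 2.1756
df = n − 1 = 19
p-value = P(T ≥ 2.1756) ≈ 0.0212
Since p ≈ 0.0212 < α = 0.05, reject H0; the evidence is statistically significant.

2.1756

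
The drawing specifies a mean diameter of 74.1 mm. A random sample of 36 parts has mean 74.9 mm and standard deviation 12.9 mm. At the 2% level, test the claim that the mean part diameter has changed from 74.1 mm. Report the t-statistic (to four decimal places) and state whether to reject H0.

t = 0.3721; fail to reject H0

H0: μ = 74.1; H1: μ ≠ 74.1 (one-sample t-test, two-sided).
t = (x̄ − μ₀)/(s/√n) = (74.9 − 74.1)/(12.9/√36) = 0.3721
df = n − 1 = 35
Two-sided p-value ≈ 0.7121
Since p ≈ 0.7121 > α = 0.02, fail to reject H0; the data do not provide sufficient evidence against H0.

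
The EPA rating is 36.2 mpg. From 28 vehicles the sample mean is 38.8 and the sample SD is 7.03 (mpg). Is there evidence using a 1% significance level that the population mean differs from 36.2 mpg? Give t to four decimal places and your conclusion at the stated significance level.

H0: μ = 36.2; H1: μ ≠ 36.2 (one-sample t-test, two-sided).
t = (x̄ − μ₀)/(s/√n) = (38.8 − 36.2)/(7.03/√28) = 1.9570
df = n − 1 = 27
Two-sided p-value ≈ 0.061
Since p ≈ 0.061 > α = 0.01, fail to reject H0; the evidence is not statistically significant.

t = 1.9570; fail to reject H0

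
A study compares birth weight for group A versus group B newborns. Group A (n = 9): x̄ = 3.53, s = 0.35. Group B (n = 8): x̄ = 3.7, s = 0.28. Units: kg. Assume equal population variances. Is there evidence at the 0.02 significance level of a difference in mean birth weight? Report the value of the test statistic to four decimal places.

-1.0959

Let group 1 = group A, group 2 = group B. H0: μ_1 = μ_2; H1: μ_1 ≠ μ_2 (two-sample pooled-variance t-test, two-sided).
s_p² = [(9−1)·0.35² + (8−1)·0.28²]/(9+8−2) = 0.10192
t = (3.53 − 3.7)/√[0.10192·(1/9 + 1/8)] = -1.0959
df = n₁ + n₂ − 2 = 15
Two-sided p-value ≈ 0.2904
Since p ≈ 0.2904 > α = 0.02, fail to reject H0; the evidence is not statistically significant.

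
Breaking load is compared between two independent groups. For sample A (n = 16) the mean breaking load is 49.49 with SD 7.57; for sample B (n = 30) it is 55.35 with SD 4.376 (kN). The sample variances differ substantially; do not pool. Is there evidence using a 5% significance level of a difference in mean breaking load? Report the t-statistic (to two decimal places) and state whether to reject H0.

t = -2.85; reject H0

Let group 1 = sample A, group 2 = sample B. H0: μ_1 = μ_2; H1: μ_1 ≠ μ_2 (Welch's two-sample t-test, two-sided).
t = (x̄_1 − x̄_2)/√(s_1²/n_1 + s_2²/n_2) = (49.49 − 55.35)/√(7.57²/16 + 4.376²/30) = -2.85
Welch–Satterthwaite df ≈ 20.49
Two-sided p-value ≈ 0.010
Since p ≈ 0.010 < α = 0.05, reject H0; the data support H1.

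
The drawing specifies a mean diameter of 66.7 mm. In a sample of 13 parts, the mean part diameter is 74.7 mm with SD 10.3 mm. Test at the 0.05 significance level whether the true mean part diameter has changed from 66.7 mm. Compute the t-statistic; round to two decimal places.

H0: μ = 66.7; H1: μ ≠ 66.7 (one-sample t-test, two-sided).
t = (x̄ − μ₀)/(s/√n) = (74.7 − 66.7)/(10.3/√13) = 2.80
df = n − 1 = 12
Two-sided p-value ≈ 0.0160
Since p ≈ 0.0160 < α = 0.05, reject H0; the data support H1.

2.80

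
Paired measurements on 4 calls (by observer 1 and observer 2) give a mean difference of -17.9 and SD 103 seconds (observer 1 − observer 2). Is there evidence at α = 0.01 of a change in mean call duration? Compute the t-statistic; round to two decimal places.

-0.35

H0: μ_d = 0; H1: μ_d ≠ 0 (paired t-test on the differences, two-sided).
t = d̄/(s_d/√n) = -17.9/(103/√4) = -0.35
df = n − 1 = 3
Two-sided p-value ≈ 0.751
Since p ≈ 0.751 > α = 0.01, fail to reject H0; the data do not provide sufficient evidence against H0.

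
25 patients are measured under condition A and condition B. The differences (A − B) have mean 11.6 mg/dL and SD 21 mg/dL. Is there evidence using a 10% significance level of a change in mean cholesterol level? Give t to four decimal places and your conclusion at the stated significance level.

t = 2.7619; reject H0

H0: μ_d = 0; H1: μ_d ≠ 0 (paired t-test on the differences, two-sided).
t = d̄/(s_d/√n) = 11.6/(21/√25) = 2.7619
df = n − 1 = 24
Two-sided p-value ≈ 0.0108
Since p ≈ 0.0108 < α = 0.1, reject H0; the evidence is statistically significant.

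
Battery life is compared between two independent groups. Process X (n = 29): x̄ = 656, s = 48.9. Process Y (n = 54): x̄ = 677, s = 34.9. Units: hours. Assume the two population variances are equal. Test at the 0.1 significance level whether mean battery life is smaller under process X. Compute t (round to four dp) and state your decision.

Let group 1 = process X, group 2 = process Y. H0: μ_1 = μ_2; H1: μ_1 < μ_2 (two-sample pooled-variance t-test, left-tailed).
s_p² = [(29−1)·48.9² + (54−1)·34.9²]/(29+54−2) = 1623.56
t = (656 − 677)/√[1623.56·(1/29 + 1/54)] = -2.2638
df = n₁ + n₂ − 2 = 81
p-value = P(T ≤ -2.2638) ≈ 0.013
Since p ≈ 0.013 < α = 0.1, reject H0; the evidence is statistically significant.

t = -2.2638; reject H0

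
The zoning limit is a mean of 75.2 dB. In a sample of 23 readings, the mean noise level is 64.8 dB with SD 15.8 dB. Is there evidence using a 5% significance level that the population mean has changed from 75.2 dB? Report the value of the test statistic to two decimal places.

H0: μ = 75.2; H1: μ ≠ 75.2 (one-sample t-test, two-sided).
t = (x̄ − μ₀)/(s/√n) = (64.8 − 75.2)/(15.8/√23) = -3.16
df = n − 1 = 22
Two-sided p-value ≈ 0.005
Since p ≈ 0.005 < α = 0.05, reject H0; the data support H1.

-3.16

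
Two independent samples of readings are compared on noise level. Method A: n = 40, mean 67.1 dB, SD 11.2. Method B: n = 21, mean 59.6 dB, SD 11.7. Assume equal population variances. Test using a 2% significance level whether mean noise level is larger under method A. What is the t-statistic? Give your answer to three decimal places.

Let group 1 = method A, group 2 = method B. H0: μ_1 = μ_2; H1: μ_1 > μ_2 (two-sample pooled-variance t-test, right-tailed).
s_p² = [(40−1)·11.2² + (21−1)·11.7²]/(40+21−2) = 129.321
t = (67.1 − 59.6)/√[129.321·(1/40 + 1/21)] = 2.447
df = n₁ + n₂ − 2 = 59
p-value = P(T ≥ 2.447) ≈ 0.0087
Since p ≈ 0.0087 < α = 0.02, reject H0; the data support H1.

2.447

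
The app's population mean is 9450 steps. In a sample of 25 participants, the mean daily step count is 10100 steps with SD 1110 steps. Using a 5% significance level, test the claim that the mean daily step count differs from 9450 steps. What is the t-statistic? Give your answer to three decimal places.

H0: μ = 9450; H1: μ ≠ 9450 (one-sample t-test, two-sided).
t = (x̄ − μ₀)/(s/√n) = (10100 − 9450)/(1110/√25) = 2.928
df = n − 1 = 24
Two-sided p-value ≈ 0.007
Since p ≈ 0.007 < α = 0.05, reject H0; the evidence is statistically significant.

2.928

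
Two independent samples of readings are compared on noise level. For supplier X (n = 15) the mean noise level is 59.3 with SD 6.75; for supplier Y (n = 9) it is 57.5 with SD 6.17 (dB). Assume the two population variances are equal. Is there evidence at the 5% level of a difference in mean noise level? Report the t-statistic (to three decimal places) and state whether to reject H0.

Let group 1 = supplier X, group 2 = supplier Y. H0: μ_1 = μ_2; H1: μ_1 ≠ μ_2 (two-sample pooled-variance t-test, two-sided).
s_p² = [(15−1)·6.75² + (9−1)·6.17²]/(15+9−2) = 42.8376
t = (59.3 − 57.5)/√[42.8376·(1/15 + 1/9)] = 0.652
df = n₁ + n₂ − 2 = 22
Two-sided p-value ≈ 0.5210
Since p ≈ 0.5210 > α = 0.05, fail to reject H0; the data do not provide sufficient evidence against H0.

t = 0.652; fail to reject H0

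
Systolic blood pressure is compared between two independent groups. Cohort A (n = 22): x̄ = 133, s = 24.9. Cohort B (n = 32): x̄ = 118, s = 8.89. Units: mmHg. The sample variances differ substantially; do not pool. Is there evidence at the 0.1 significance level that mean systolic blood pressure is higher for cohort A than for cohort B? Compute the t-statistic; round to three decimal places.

2.709

Let group 1 = cohort A, group 2 = cohort B. H0: μ_1 = μ_2; H1: μ_1 > μ_2 (Welch's two-sample t-test, right-tailed).
t = (x̄_1 − x̄_2)/√(s_1²/n_1 + s_2²/n_2) = (133 − 118)/√(24.9²/22 + 8.89²/32) = 2.709
Welch–Satterthwaite df ≈ 24.71
p-value = P(T ≥ 2.709) ≈ 0.006
Since p ≈ 0.006 < α = 0.1, reject H0; the evidence is statistically significant.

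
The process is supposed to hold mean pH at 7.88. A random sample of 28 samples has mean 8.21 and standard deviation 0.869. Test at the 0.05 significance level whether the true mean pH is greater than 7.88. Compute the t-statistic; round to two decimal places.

2.01

H0: μ = 7.88; H1: μ > 7.88 (one-sample t-test, right-tailed).
t = (x̄ − μ₀)/(s/√n) = (8.21 − 7.88)/(0.869/√28) = 2.01
df = n − 1 = 27
p-value = P(T ≥ 2.01) ≈ 0.0273
Since p ≈ 0.0273 < α = 0.05, reject H0; the evidence is statistically significant.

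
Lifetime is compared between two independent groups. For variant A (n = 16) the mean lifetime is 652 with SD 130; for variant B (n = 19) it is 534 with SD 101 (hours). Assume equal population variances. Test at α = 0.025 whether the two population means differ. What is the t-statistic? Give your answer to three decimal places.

3.022

Let group 1 = variant A, group 2 = variant B. H0: μ_1 = μ_2; H1: μ_1 ≠ μ_2 (two-sample pooled-variance t-test, two-sided).
s_p² = [(16−1)·130² + (19−1)·101²]/(16+19−2) = 13246
t = (652 − 534)/√[13246·(1/16 + 1/19)] = 3.022
df = n₁ + n₂ − 2 = 33
Two-sided p-value ≈ 0.005
Since p ≈ 0.005 < α = 0.025, reject H0; the evidence is statistically significant.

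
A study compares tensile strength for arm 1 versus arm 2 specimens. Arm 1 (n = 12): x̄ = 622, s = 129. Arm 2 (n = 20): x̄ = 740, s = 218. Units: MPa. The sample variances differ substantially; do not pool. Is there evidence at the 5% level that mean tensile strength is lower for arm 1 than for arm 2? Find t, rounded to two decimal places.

-1.92

Let group 1 = arm 1, group 2 = arm 2. H0: μ_1 = μ_2; H1: μ_1 < μ_2 (Welch's two-sample t-test, left-tailed).
t = (x̄_1 − x̄_2)/√(s_1²/n_1 + s_2²/n_2) = (622 − 740)/√(129²/12 + 218²/20) = -1.92
Welch–Satterthwaite df ≈ 30.00
p-value = P(T ≤ -1.92) ≈ 0.032
Since p ≈ 0.032 < α = 0.05, reject H0; the data support H1.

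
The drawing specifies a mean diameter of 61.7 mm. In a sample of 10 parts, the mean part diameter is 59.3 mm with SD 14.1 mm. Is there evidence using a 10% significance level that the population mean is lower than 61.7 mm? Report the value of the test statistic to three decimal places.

-0.538

H0: μ = 61.7; H1: μ < 61.7 (one-sample t-test, left-tailed).
t = (x̄ − μ₀)/(s/√n) = (59.3 − 61.7)/(14.1/√10) = -0.538
df = n − 1 = 9
p-value = P(T ≤ -0.538) ≈ 0.302
Since p ≈ 0.302 > α = 0.1, fail to reject H0; the evidence is not statistically significant.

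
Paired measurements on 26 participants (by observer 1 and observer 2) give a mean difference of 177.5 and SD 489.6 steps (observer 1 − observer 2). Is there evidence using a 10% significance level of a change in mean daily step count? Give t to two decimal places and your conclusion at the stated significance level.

t = 1.85; reject H0

H0: μ_d = 0; H1: μ_d ≠ 0 (paired t-test on the differences, two-sided).
t = d̄/(s_d/√n) = 177.5/(489.6/√26) = 1.85
df = n − 1 = 25
Two-sided p-value ≈ 0.0764
Since p ≈ 0.0764 < α = 0.1, reject H0; the evidence is statistically significant.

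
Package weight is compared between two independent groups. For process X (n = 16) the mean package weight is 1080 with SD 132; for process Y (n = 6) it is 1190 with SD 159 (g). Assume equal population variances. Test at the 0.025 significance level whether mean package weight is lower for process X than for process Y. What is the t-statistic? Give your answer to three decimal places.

Let group 1 = process X, group 2 = process Y. H0: μ_1 = μ_2; H1: μ_1 < μ_2 (two-sample pooled-variance t-test, left-tailed).
s_p² = [(16−1)·132² + (6−1)·159²]/(16+6−2) = 19388.2
t = (1080 − 1190)/√[19388.2·(1/16 + 1/6)] = -1.650
df = n₁ + n₂ − 2 = 20
p-value = P(T ≤ -1.650) ≈ 0.0573
Since p ≈ 0.0573 > α = 0.025, fail to reject H0; the data do not provide sufficient evidence against H0.

-1.650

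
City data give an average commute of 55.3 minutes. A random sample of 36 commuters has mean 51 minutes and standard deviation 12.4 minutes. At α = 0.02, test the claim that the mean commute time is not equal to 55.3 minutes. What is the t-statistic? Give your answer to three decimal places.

-2.081

H0: μ = 55.3; H1: μ ≠ 55.3 (one-sample t-test, two-sided).
t = (x̄ − μ₀)/(s/√n) = (51 − 55.3)/(12.4/√36) = -2.081
df = n − 1 = 35
Two-sided p-value ≈ 0.0449
Since p ≈ 0.0449 > α = 0.02, fail to reject H0; the data do not provide sufficient evidence against H0.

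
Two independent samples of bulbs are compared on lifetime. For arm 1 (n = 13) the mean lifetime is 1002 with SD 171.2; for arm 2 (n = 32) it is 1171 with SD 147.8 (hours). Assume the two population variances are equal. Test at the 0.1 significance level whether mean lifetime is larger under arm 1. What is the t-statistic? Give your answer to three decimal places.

-3.322

Let group 1 = arm 1, group 2 = arm 2. H0: μ_1 = μ_2; H1: μ_1 > μ_2 (two-sample pooled-variance t-test, right-tailed).
s_p² = [(13−1)·171.2² + (32−1)·147.8²]/(13+32−2) = 23928
t = (1002 − 1171)/√[23928·(1/13 + 1/32)] = -3.322
df = n₁ + n₂ − 2 = 43
p-value = P(T ≥ -3.322) ≈ 0.9991
Since p ≈ 0.9991 > α = 0.1, fail to reject H0; the evidence is not statistically significant.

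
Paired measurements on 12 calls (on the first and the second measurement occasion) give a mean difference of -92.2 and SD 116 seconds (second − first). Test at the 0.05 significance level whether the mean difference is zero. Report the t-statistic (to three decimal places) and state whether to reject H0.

H0: μ_d = 0; H1: μ_d ≠ 0 (paired t-test on the differences, two-sided).
t = d̄/(s_d/√n) = -92.2/(116/√12) = -2.753
df = n − 1 = 11
Two-sided p-value ≈ 0.019
Since p ≈ 0.019 < α = 0.05, reject H0; the data support H1.

t = -2.753; reject H0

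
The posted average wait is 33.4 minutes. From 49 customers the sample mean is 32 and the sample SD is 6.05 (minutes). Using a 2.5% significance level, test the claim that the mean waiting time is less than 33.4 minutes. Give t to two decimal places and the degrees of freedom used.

H0: μ = 33.4; H1: μ < 33.4 (one-sample t-test, left-tailed).
t = (x̄ − μ₀)/(s/√n) = (32 − 33.4)/(6.05/√49) = -1.62
df = n − 1 = 48
p-value = P(T ≤ -1.62) ≈ 0.0559
Since p ≈ 0.0559 > α = 0.025, fail to reject H0; the data do not provide sufficient evidence against H0.

t = -1.62, df = 48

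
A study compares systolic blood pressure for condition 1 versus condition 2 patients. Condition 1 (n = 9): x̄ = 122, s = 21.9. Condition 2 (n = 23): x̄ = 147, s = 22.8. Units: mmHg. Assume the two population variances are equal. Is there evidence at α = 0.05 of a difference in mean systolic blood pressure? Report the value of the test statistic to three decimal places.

-2.818

Let group 1 = condition 1, group 2 = condition 2. H0: μ_1 = μ_2; H1: μ_1 ≠ μ_2 (two-sample pooled-variance t-test, two-sided).
s_p² = [(9−1)·21.9² + (23−1)·22.8²]/(9+23−2) = 509.112
t = (122 − 147)/√[509.112·(1/9 + 1/23)] = -2.818
df = n₁ + n₂ − 2 = 30
Two-sided p-value ≈ 0.008
Since p ≈ 0.008 < α = 0.05, reject H0; the evidence is statistically significant.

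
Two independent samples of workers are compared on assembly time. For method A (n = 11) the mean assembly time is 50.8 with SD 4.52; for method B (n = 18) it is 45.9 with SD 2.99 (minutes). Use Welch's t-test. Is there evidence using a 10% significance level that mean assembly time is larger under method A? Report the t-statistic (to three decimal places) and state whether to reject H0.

Let group 1 = method A, group 2 = method B. H0: μ_1 = μ_2; H1: μ_1 > μ_2 (Welch's two-sample t-test, right-tailed).
t = (x̄_1 − x̄_2)/√(s_1²/n_1 + s_2²/n_2) = (50.8 − 45.9)/√(4.52²/11 + 2.99²/18) = 3.194
Welch–Satterthwaite df ≈ 15.41
p-value = P(T ≥ 3.194) ≈ 0.003
Since p ≈ 0.003 < α = 0.1, reject H0; the data support H1.

t = 3.194; reject H0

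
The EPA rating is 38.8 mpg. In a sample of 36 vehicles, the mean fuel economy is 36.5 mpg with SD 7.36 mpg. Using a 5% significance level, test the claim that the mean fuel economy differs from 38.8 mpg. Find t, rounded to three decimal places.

-1.875

H0: μ = 38.8; H1: μ ≠ 38.8 (one-sample t-test, two-sided).
t = (x̄ − μ₀)/(s/√n) = (36.5 − 38.8)/(7.36/√36) = -1.875
df = n − 1 = 35
Two-sided p-value ≈ 0.0692
Since p ≈ 0.0692 > α = 0.05, fail to reject H0; the data do not provide sufficient evidence against H0.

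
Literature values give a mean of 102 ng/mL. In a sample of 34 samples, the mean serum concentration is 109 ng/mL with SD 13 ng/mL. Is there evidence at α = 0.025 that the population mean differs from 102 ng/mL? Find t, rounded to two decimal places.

H0: μ = 102; H1: μ ≠ 102 (one-sample t-test, two-sided).
t = (x̄ − μ₀)/(s/√n) = (109 − 102)/(13/√34) = 3.14
df = n − 1 = 33
Two-sided p-value ≈ 0.004
Since p ≈ 0.004 < α = 0.025, reject H0; the evidence is statistically significant.

3.14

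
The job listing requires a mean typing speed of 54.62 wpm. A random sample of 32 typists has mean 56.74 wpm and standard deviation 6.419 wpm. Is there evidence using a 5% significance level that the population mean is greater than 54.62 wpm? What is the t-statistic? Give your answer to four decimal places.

H0: μ = 54.62; H1: μ > 54.62 (one-sample t-test, right-tailed).
t = (x̄ − μ₀)/(s/√n) = (56.74 − 54.62)/(6.419/√32) = 1.8683
df = n − 1 = 31
p-value = P(T ≥ 1.8683) ≈ 0.0356
Since p ≈ 0.0356 < α = 0.05, reject H0; the data support H1.

1.8683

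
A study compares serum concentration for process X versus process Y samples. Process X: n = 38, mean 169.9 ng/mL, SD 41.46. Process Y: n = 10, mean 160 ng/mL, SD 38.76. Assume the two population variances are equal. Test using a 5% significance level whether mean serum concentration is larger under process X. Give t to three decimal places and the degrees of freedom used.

Let group 1 = process X, group 2 = process Y. H0: μ_1 = μ_2; H1: μ_1 > μ_2 (two-sample pooled-variance t-test, right-tailed).
s_p² = [(38−1)·41.46² + (10−1)·38.76²]/(38+10−2) = 1676.55
t = (169.9 − 160)/√[1676.55·(1/38 + 1/10)] = 0.680
df = n₁ + n₂ − 2 = 46
p-value = P(T ≥ 0.680) ≈ 0.250
Since p ≈ 0.250 > α = 0.05, fail to reject H0; the evidence is not statistically significant.

t = 0.680, df = 46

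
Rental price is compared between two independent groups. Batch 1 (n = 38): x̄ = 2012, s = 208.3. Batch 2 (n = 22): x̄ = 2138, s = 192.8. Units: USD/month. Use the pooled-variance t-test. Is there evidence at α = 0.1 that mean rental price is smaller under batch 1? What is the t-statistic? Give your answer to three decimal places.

-2.319

Let group 1 = batch 1, group 2 = batch 2. H0: μ_1 = μ_2; H1: μ_1 < μ_2 (two-sample pooled-variance t-test, left-tailed).
s_p² = [(38−1)·208.3² + (22−1)·192.8²]/(38+22−2) = 41137.9
t = (2012 − 2138)/√[41137.9·(1/38 + 1/22)] = -2.319
df = n₁ + n₂ − 2 = 58
p-value = P(T ≤ -2.319) ≈ 0.012
Since p ≈ 0.012 < α = 0.1, reject H0; the evidence is statistically significant.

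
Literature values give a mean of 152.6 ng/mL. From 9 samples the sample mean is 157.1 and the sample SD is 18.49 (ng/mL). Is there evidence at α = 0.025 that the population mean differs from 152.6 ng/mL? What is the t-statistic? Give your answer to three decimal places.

0.730

H0: μ = 152.6; H1: μ ≠ 152.6 (one-sample t-test, two-sided).
t = (x̄ − μ₀)/(s/√n) = (157.1 − 152.6)/(18.49/√9) = 0.730
df = n − 1 = 8
Two-sided p-value ≈ 0.486
Since p ≈ 0.486 > α = 0.025, fail to reject H0; the evidence is not statistically significant.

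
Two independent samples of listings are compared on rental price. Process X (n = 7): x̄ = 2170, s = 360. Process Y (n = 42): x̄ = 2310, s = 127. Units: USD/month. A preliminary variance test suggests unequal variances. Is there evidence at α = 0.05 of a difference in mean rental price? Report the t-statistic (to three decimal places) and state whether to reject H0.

Let group 1 = process X, group 2 = process Y. H0: μ_1 = μ_2; H1: μ_1 ≠ μ_2 (Welch's two-sample t-test, two-sided).
t = (x̄_1 − x̄_2)/√(s_1²/n_1 + s_2²/n_2) = (2170 − 2310)/√(360²/7 + 127²/42) = -1.018
Welch–Satterthwaite df ≈ 6.25
Two-sided p-value ≈ 0.346
Since p ≈ 0.346 > α = 0.05, fail to reject H0; the evidence is not statistically significant.

t = -1.018; fail to reject H0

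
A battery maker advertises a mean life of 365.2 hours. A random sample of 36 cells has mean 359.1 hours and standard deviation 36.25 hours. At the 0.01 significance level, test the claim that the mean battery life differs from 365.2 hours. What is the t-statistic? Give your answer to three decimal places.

H0: μ = 365.2; H1: μ ≠ 365.2 (one-sample t-test, two-sided).
t = (x̄ − μ₀)/(s/√n) = (359.1 − 365.2)/(36.25/√36) = -1.010
df = n − 1 = 35
Two-sided p-value ≈ 0.3196
Since p ≈ 0.3196 > α = 0.01, fail to reject H0; the data do not provide sufficient evidence against H0.

-1.010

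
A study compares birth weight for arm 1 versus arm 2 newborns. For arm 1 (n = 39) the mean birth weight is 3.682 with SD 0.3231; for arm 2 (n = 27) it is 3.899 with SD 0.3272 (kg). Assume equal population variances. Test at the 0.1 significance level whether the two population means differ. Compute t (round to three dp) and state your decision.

t = -2.669; reject H0

Let group 1 = arm 1, group 2 = arm 2. H0: μ_1 = μ_2; H1: μ_1 ≠ μ_2 (two-sample pooled-variance t-test, two-sided).
s_p² = [(39−1)·0.3231² + (27−1)·0.3272²]/(39+27−2) = 0.105477
t = (3.682 − 3.899)/√[0.105477·(1/39 + 1/27)] = -2.669
df = n₁ + n₂ − 2 = 64
Two-sided p-value ≈ 0.0096
Since p ≈ 0.0096 < α = 0.1, reject H0; the evidence is statistically significant.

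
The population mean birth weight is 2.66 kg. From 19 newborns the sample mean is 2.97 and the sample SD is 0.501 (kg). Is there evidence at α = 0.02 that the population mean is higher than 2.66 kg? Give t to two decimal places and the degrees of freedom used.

t = 2.70, df = 18

H0: μ = 2.66; H1: μ > 2.66 (one-sample t-test, right-tailed).
t = (x̄ − μ₀)/(s/√n) = (2.97 − 2.66)/(0.501/√19) = 2.70
df = n − 1 = 18
p-value = P(T ≥ 2.70) ≈ 0.0074
Since p ≈ 0.0074 < α = 0.02, reject H0; the evidence is statistically significant.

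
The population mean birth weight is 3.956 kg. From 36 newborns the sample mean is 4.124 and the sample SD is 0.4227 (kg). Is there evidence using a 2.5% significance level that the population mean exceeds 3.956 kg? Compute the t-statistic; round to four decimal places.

H0: μ = 3.956; H1: μ > 3.956 (one-sample t-test, right-tailed).
t = (x̄ − μ₀)/(s/√n) = (4.124 − 3.956)/(0.4227/√36) = 2.3847
df = n − 1 = 35
p-value = P(T ≥ 2.3847) ≈ 0.0113
Since p ≈ 0.0113 < α = 0.025, reject H0; the evidence is statistically significant.

2.3847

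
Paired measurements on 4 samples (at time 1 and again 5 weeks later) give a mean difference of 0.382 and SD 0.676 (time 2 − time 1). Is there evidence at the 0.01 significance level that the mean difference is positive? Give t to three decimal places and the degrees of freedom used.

t = 1.130, df = 3

H0: μ_d = 0; H1: μ_d > 0 (paired t-test on the differences, right-tailed).
t = d̄/(s_d/√n) = 0.382/(0.676/√4) = 1.130
df = n − 1 = 3
p-value = P(T ≥ 1.130) ≈ 0.170
Since p ≈ 0.170 > α = 0.01, fail to reject H0; the data do not provide sufficient evidence against H0.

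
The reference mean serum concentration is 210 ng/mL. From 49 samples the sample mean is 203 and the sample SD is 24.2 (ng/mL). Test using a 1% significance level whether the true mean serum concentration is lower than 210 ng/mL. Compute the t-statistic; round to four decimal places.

H0: μ = 210; H1: μ < 210 (one-sample t-test, left-tailed).
t = (x̄ − μ₀)/(s/√n) = (203 − 210)/(24.2/√49) = -2.0248
df = n − 1 = 48
p-value = P(T ≤ -2.0248) ≈ 0.024
Since p ≈ 0.024 > α = 0.01, fail to reject H0; the evidence is not statistically significant.

-2.0248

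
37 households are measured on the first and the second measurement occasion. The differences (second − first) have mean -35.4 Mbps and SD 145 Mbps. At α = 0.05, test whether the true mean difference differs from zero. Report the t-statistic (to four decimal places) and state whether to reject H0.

H0: μ_d = 0; H1: μ_d ≠ 0 (paired t-test on the differences, two-sided).
t = d̄/(s_d/√n) = -35.4/(145/√37) = -1.4850
df = n − 1 = 36
Two-sided p-value ≈ 0.146
Since p ≈ 0.146 > α = 0.05, fail to reject H0; the data do not provide sufficient evidence against H0.

t = -1.4850; fail to reject H0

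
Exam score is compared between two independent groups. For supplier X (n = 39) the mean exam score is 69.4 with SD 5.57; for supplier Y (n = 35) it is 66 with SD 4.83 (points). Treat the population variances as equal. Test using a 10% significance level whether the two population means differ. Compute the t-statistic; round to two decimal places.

Let group 1 = supplier X, group 2 = supplier Y. H0: μ_1 = μ_2; H1: μ_1 ≠ μ_2 (two-sample pooled-variance t-test, two-sided).
s_p² = [(39−1)·5.57² + (35−1)·4.83²]/(39+35−2) = 27.3907
t = (69.4 − 66)/√[27.3907·(1/39 + 1/35)] = 2.79
df = n₁ + n₂ − 2 = 72
Two-sided p-value ≈ 0.0067
Since p ≈ 0.0067 < α = 0.1, reject H0; the evidence is statistically significant.

2.79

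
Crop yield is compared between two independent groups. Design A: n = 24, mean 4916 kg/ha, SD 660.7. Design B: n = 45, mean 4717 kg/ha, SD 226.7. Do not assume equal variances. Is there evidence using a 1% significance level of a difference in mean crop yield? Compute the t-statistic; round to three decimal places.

1.431

Let group 1 = design A, group 2 = design B. H0: μ_1 = μ_2; H1: μ_1 ≠ μ_2 (Welch's two-sample t-test, two-sided).
t = (x̄_1 − x̄_2)/√(s_1²/n_1 + s_2²/n_2) = (4916 − 4717)/√(660.7²/24 + 226.7²/45) = 1.431
Welch–Satterthwaite df ≈ 25.93
Two-sided p-value ≈ 0.1643
Since p ≈ 0.1643 > α = 0.01, fail to reject H0; the evidence is not statistically significant.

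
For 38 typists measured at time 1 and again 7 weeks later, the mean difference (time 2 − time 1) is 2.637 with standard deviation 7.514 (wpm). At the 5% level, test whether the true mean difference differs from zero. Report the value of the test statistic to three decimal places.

H0: μ_d = 0; H1: μ_d ≠ 0 (paired t-test on the differences, two-sided).
t = d̄/(s_d/√n) = 2.637/(7.514/√38) = 2.163
df = n − 1 = 37
Two-sided p-value ≈ 0.037
Since p ≈ 0.037 < α = 0.05, reject H0; the data support H1.

2.163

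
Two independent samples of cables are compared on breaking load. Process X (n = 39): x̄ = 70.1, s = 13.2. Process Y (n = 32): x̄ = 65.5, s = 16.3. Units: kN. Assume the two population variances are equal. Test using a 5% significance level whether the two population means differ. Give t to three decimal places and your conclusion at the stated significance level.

t = 1.314; fail to reject H0

Let group 1 = process X, group 2 = process Y. H0: μ_1 = μ_2; H1: μ_1 ≠ μ_2 (two-sample pooled-variance t-test, two-sided).
s_p² = [(39−1)·13.2² + (32−1)·16.3²]/(39+32−2) = 215.326
t = (70.1 − 65.5)/√[215.326·(1/39 + 1/32)] = 1.314
df = n₁ + n₂ − 2 = 69
Two-sided p-value ≈ 0.193
Since p ≈ 0.193 > α = 0.05, fail to reject H0; the data do not provide sufficient evidence against H0.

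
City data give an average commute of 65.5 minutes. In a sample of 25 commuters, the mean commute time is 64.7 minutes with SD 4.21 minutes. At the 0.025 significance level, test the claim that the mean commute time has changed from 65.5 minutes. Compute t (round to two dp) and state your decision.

t = -0.95; fail to reject H0

H0: μ = 65.5; H1: μ ≠ 65.5 (one-sample t-test, two-sided).
t = (x̄ − μ₀)/(s/√n) = (64.7 − 65.5)/(4.21/√25) = -0.95
df = n − 1 = 24
Two-sided p-value ≈ 0.3515
Since p ≈ 0.3515 > α = 0.025, fail to reject H0; the evidence is not statistically significant.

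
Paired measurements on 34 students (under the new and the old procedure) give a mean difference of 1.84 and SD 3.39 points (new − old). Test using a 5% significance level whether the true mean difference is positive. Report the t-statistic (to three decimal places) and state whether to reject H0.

t = 3.165; reject H0

H0: μ_d = 0; H1: μ_d > 0 (paired t-test on the differences, right-tailed).
t = d̄/(s_d/√n) = 1.84/(3.39/√34) = 3.165
df = n − 1 = 33
p-value = P(T ≥ 3.165) ≈ 0.0017
Since p ≈ 0.0017 < α = 0.05, reject H0; the data support H1.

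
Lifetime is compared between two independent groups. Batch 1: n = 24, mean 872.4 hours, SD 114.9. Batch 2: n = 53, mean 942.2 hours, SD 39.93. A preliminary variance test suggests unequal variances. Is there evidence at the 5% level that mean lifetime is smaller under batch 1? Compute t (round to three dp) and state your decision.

t = -2.898; reject H0

Let group 1 = batch 1, group 2 = batch 2. H0: μ_1 = μ_2; H1: μ_1 < μ_2 (Welch's two-sample t-test, left-tailed).
t = (x̄_1 − x̄_2)/√(s_1²/n_1 + s_2²/n_2) = (872.4 − 942.2)/√(114.9²/24 + 39.93²/53) = -2.898
Welch–Satterthwaite df ≈ 25.55
p-value = P(T ≤ -2.898) ≈ 0.0038
Since p ≈ 0.0038 < α = 0.05, reject H0; the evidence is statistically significant.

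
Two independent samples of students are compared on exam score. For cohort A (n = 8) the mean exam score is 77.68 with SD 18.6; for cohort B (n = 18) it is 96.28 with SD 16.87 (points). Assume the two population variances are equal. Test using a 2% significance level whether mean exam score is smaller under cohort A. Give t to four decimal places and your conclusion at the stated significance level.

Let group 1 = cohort A, group 2 = cohort B. H0: μ_1 = μ_2; H1: μ_1 < μ_2 (two-sample pooled-variance t-test, left-tailed).
s_p² = [(8−1)·18.6² + (18−1)·16.87²]/(8+18−2) = 302.494
t = (77.68 − 96.28)/√[302.494·(1/8 + 1/18)] = -2.5168
df = n₁ + n₂ − 2 = 24
p-value = P(T ≤ -2.5168) ≈ 0.0095
Since p ≈ 0.0095 < α = 0.02, reject H0; the evidence is statistically significant.

t = -2.5168; reject H0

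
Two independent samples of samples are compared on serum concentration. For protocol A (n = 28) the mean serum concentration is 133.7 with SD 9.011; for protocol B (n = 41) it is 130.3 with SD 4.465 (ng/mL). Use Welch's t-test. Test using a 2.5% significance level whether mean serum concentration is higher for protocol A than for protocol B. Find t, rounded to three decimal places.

1.848

Let group 1 = protocol A, group 2 = protocol B. H0: μ_1 = μ_2; H1: μ_1 > μ_2 (Welch's two-sample t-test, right-tailed).
t = (x̄_1 − x̄_2)/√(s_1²/n_1 + s_2²/n_2) = (133.7 − 130.3)/√(9.011²/28 + 4.465²/41) = 1.848
Welch–Satterthwaite df ≈ 36.13
p-value = P(T ≥ 1.848) ≈ 0.0364
Since p ≈ 0.0364 > α = 0.025, fail to reject H0; the data do not provide sufficient evidence against H0.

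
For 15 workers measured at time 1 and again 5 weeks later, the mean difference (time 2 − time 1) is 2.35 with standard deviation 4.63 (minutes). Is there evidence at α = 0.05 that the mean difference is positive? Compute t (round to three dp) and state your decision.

t = 1.966; reject H0

H0: μ_d = 0; H1: μ_d > 0 (paired t-test on the differences, right-tailed).
t = d̄/(s_d/√n) = 2.35/(4.63/√15) = 1.966
df = n − 1 = 14
p-value = P(T ≥ 1.966) ≈ 0.0347
Since p ≈ 0.0347 < α = 0.05, reject H0; the data support H1.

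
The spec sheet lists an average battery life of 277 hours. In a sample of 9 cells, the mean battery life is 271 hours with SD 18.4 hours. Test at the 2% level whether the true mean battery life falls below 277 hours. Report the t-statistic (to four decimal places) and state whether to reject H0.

H0: μ = 277; H1: μ < 277 (one-sample t-test, left-tailed).
t = (x̄ − μ₀)/(s/√n) = (271 − 277)/(18.4/√9) = -0.9783
df = n − 1 = 8
p-value = P(T ≤ -0.9783) ≈ 0.178
Since p ≈ 0.178 > α = 0.02, fail to reject H0; the data do not provide sufficient evidence against H0.

t = -0.9783; fail to reject H0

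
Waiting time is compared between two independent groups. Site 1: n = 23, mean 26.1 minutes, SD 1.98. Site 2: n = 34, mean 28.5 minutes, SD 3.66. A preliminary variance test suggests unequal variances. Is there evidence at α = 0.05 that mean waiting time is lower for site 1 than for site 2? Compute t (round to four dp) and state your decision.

Let group 1 = site 1, group 2 = site 2. H0: μ_1 = μ_2; H1: μ_1 < μ_2 (Welch's two-sample t-test, left-tailed).
t = (x̄_1 − x̄_2)/√(s_1²/n_1 + s_2²/n_2) = (26.1 − 28.5)/√(1.98²/23 + 3.66²/34) = -3.1945
Welch–Satterthwaite df ≈ 52.88
p-value = P(T ≤ -3.1945) ≈ 0.001
Since p ≈ 0.001 < α = 0.05, reject H0; the data support H1.

t = -3.1945; reject H0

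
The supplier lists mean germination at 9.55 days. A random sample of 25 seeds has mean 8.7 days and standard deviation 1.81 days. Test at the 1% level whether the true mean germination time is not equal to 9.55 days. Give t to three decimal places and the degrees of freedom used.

t = -2.348, df = 24

H0: μ = 9.55; H1: μ ≠ 9.55 (one-sample t-test, two-sided).
t = (x̄ − μ₀)/(s/√n) = (8.7 − 9.55)/(1.81/√25) = -2.348
df = n − 1 = 24
Two-sided p-value ≈ 0.027
Since p ≈ 0.027 > α = 0.01, fail to reject H0; the evidence is not statistically significant.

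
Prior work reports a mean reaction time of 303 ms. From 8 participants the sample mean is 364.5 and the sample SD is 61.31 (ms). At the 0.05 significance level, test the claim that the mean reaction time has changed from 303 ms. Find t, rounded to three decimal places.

H0: μ = 303; H1: μ ≠ 303 (one-sample t-test, two-sided).
t = (x̄ − μ₀)/(s/√n) = (364.5 − 303)/(61.31/√8) = 2.837
df = n − 1 = 7
Two-sided p-value ≈ 0.025
Since p ≈ 0.025 < α = 0.05, reject H0; the evidence is statistically significant.

2.837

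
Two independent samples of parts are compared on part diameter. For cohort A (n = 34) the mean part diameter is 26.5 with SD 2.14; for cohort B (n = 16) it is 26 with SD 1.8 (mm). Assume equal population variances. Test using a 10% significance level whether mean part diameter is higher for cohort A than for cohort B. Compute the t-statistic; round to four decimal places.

Let group 1 = cohort A, group 2 = cohort B. H0: μ_1 = μ_2; H1: μ_1 > μ_2 (two-sample pooled-variance t-test, right-tailed).
s_p² = [(34−1)·2.14² + (16−1)·1.8²]/(34+16−2) = 4.16097
t = (26.5 − 26)/√[4.16097·(1/34 + 1/16)] = 0.8085
df = n₁ + n₂ − 2 = 48
p-value = P(T ≥ 0.8085) ≈ 0.211
Since p ≈ 0.211 > α = 0.1, fail to reject H0; the evidence is not statistically significant.

0.8085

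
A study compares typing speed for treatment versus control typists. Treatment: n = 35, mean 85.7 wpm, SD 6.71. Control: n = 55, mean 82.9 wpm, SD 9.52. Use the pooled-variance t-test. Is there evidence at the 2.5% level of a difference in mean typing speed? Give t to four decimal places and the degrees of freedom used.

Let group 1 = treatment, group 2 = control. H0: μ_1 = μ_2; H1: μ_1 ≠ μ_2 (two-sample pooled-variance t-test, two-sided).
s_p² = [(35−1)·6.71² + (55−1)·9.52²]/(35+55−2) = 73.0098
t = (85.7 − 82.9)/√[73.0098·(1/35 + 1/55)] = 1.5155
df = n₁ + n₂ − 2 = 88
Two-sided p-value ≈ 0.133
Since p ≈ 0.133 > α = 0.025, fail to reject H0; the data do not provide sufficient evidence against H0.

t = 1.5155, df = 88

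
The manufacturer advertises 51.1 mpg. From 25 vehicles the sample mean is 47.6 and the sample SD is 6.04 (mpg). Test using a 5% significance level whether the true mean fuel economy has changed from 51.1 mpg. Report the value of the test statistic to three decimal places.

H0: μ = 51.1; H1: μ ≠ 51.1 (one-sample t-test, two-sided).
t = (x̄ − μ₀)/(s/√n) = (47.6 − 51.1)/(6.04/√25) = -2.897
df = n − 1 = 24
Two-sided p-value ≈ 0.0079
Since p ≈ 0.0079 < α = 0.05, reject H0; the data support H1.

-2.897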